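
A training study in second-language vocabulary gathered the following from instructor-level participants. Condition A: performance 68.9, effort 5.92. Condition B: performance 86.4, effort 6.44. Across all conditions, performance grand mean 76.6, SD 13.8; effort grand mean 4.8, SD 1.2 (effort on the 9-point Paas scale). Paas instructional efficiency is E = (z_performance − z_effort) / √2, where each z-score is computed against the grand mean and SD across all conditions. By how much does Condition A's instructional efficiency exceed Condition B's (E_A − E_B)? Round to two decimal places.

-0.59

Condition A: z_P = (68.9 − 76.6)/13.8 = -0.5580; z_E = (5.92 − 4.8)/1.2 = 0.9333; E_A = (-0.5580 − 0.9333)/√2 = -1.0545.
Condition B: z_P = (86.4 − 76.6)/13.8 = 0.7101; z_E = (6.44 − 4.8)/1.2 = 1.3667; E_B = (0.7101 − 1.3667)/√2 = -0.4643.
E_A − E_B = -1.0545 − (-0.4643) = -0.5902 ≈ -0.59.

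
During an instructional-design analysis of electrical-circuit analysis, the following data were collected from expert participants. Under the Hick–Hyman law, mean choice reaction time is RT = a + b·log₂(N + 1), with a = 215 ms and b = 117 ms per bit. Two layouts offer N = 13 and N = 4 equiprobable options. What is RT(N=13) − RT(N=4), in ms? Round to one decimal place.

RT(13) = 215 + 117·log₂(14) = 215 + 117·3.8074 = 660.4658 ms.
RT(4) = 215 + 117·log₂(5) = 215 + 117·2.3219 = 486.6623 ms.
Difference = 660.4658 − 486.6623 = 173.8035 ≈ 173.8 ms.

173.8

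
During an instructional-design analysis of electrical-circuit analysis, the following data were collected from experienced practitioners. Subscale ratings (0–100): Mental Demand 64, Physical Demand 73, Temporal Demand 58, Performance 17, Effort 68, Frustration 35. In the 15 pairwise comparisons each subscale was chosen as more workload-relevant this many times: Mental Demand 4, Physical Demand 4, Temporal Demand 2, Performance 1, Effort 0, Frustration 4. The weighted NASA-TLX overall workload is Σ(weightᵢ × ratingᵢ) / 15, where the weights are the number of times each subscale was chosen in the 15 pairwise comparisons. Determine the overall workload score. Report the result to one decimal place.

The tallies are the weights (they sum to 15).
Weighted sum = 4·64 + 4·73 + 2·58 + 1·17 + 0·68 + 4·35
            = 256 + 292 + 116 + 17 + 0 + 140 = 821.
Overall workload = 821 / 15 = 54.7333 ≈ 54.7.

54.7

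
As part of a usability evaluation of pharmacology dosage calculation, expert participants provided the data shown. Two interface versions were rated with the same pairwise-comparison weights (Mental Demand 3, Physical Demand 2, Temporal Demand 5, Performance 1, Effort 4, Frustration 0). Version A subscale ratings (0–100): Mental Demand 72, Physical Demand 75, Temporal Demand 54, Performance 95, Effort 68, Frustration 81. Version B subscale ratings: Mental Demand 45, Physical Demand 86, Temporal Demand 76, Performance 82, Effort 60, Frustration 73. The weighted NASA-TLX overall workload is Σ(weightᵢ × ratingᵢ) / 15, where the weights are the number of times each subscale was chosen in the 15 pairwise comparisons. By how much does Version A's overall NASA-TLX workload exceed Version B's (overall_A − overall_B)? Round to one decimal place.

-0.4

Version A weighted sum = 3·72 + 2·75 + 5·54 + 1·95 + 4·68 + 0·81 = 216 + 150 + 270 + 95 + 272 + 0 = 1003; overall_A = 1003/15 = 66.8667.
Version B weighted sum = 3·45 + 2·86 + 5·76 + 1·82 + 4·60 + 0·73 = 135 + 172 + 380 + 82 + 240 + 0 = 1009; overall_B = 1009/15 = 67.2667.
Difference = 66.8667 − 67.2667 = -0.4000 ≈ -0.4.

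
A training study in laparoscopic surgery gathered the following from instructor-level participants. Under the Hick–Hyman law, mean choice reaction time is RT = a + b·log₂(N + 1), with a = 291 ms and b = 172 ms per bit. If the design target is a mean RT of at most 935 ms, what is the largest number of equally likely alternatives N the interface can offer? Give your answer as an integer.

12

Set 291 + 172·log₂(N + 1) ≤ 935.
log₂(N + 1) ≤ (935 − 291) / 172 = 3.7442.
N + 1 ≤ 2^3.7442 = 13.4004.
N ≤ 12.4004, so the largest integer N is 12.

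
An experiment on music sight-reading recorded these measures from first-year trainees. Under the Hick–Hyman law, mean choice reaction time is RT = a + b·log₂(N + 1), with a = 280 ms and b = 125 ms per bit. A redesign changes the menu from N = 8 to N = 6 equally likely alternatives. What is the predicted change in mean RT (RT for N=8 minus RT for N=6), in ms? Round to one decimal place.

45.3

RT(8) = 280 + 125·log₂(9) = 280 + 125·3.1699 = 676.2375 ms.
RT(6) = 280 + 125·log₂(7) = 280 + 125·2.8074 = 630.9250 ms.
Difference = 676.2375 − 630.9250 = 45.3125 ≈ 45.3 ms.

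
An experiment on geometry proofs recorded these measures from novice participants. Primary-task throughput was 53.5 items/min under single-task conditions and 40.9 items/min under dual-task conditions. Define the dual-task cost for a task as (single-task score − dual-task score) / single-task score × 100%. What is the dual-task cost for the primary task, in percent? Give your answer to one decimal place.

Cost = (53.5 − 40.9) / 53.5 × 100%
     = 12.6000 / 53.5 × 100% = 23.5514%.
≈ 23.6%.

23.6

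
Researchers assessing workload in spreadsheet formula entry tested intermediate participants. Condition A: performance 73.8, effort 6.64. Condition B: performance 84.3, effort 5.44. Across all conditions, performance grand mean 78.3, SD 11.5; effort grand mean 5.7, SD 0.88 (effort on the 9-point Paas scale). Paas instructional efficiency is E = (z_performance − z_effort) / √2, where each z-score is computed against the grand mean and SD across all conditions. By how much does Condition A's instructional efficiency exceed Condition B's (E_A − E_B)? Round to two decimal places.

Condition A: z_P = (73.8 − 78.3)/11.5 = -0.3913; z_E = (6.64 − 5.7)/0.88 = 1.0682; E_A = (-0.3913 − 1.0682)/√2 = -1.0320.
Condition B: z_P = (84.3 − 78.3)/11.5 = 0.5217; z_E = (5.44 − 5.7)/0.88 = -0.2955; E_B = (0.5217 − (-0.2955))/√2 = 0.5778.
E_A − E_B = -1.0320 − 0.5778 = -1.6098 ≈ -1.61.

-1.61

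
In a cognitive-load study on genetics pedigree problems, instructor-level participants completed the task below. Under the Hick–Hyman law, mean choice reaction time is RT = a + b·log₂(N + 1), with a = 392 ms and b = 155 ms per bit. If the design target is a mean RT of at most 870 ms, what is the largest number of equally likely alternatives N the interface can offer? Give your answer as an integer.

Set 392 + 155·log₂(N + 1) ≤ 870.
log₂(N + 1) ≤ (870 − 392) / 155 = 3.0839.
N + 1 ≤ 2^3.0839 = 8.4790.
N ≤ 7.4790, so the largest integer N is 7.

7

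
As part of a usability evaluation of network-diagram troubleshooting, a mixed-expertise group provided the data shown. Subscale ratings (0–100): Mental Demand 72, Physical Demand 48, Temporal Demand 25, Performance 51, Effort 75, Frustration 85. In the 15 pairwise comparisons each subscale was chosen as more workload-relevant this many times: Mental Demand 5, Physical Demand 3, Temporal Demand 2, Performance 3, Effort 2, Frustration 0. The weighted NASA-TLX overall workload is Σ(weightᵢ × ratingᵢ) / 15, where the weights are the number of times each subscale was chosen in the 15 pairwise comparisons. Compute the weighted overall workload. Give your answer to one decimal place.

The tallies are the weights (they sum to 15).
Weighted sum = 5·72 + 3·48 + 2·25 + 3·51 + 2·75 + 0·85
            = 360 + 144 + 50 + 153 + 150 + 0 = 857.
Overall workload = 857 / 15 = 57.1333 ≈ 57.1.

57.1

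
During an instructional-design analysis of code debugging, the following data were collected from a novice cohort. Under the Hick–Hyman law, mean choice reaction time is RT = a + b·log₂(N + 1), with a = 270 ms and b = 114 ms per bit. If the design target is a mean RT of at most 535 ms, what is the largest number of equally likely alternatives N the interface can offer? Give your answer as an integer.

4

Set 270 + 114·log₂(N + 1) ≤ 535.
log₂(N + 1) ≤ (535 − 270) / 114 = 2.3246.
N + 1 ≤ 2^2.3246 = 5.0093.
N ≤ 4.0093, so the largest integer N is 4.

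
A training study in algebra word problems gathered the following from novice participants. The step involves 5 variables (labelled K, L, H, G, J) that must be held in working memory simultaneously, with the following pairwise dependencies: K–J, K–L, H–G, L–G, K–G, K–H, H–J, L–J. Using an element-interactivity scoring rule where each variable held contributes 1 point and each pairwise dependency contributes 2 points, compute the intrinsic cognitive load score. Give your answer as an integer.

21

Count of variables held simultaneously: 5.
Count of pairwise dependencies listed: 8.
Element contribution: 5 × 1 = 5.
Interaction contribution: 8 × 2 = 16.
Intrinsic load = 5 + 16 = 21.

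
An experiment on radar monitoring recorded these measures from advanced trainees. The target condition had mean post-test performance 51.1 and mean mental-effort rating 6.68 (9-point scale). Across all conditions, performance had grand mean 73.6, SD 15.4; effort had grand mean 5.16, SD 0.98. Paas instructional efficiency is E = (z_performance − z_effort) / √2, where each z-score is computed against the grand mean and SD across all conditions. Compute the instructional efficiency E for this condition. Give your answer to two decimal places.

z_performance = (51.1 − 73.6) / 15.4 = -22.5000 / 15.4 = -1.4610.
z_effort = (6.68 − 5.16) / 0.98 = 1.5200 / 0.98 = 1.5510.
z_P − z_E = -1.4610 − 1.5510 = -3.0120.
E = -3.0120 / √2 = -3.0120 / 1.41421 = -2.1298 ≈ -2.13.

-2.13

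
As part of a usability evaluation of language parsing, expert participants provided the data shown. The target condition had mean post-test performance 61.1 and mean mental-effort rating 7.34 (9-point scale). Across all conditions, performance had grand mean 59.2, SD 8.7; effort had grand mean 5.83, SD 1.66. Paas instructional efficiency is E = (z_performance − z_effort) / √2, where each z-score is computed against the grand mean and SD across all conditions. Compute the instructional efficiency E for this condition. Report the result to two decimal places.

-0.49

z_performance = (61.1 − 59.2) / 8.7 = 1.9000 / 8.7 = 0.2184.
z_effort = (7.34 − 5.83) / 1.66 = 1.5100 / 1.66 = 0.9096.
z_P − z_E = 0.2184 − 0.9096 = -0.6912.
E = -0.6912 / √2 = -0.6912 / 1.41421 = -0.4888 ≈ -0.49.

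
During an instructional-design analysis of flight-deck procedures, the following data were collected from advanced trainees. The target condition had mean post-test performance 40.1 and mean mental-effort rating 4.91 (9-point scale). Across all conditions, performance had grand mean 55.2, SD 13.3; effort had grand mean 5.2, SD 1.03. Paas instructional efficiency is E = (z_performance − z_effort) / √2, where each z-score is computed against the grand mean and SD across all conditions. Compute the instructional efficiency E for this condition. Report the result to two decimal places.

-0.60

z_performance = (40.1 − 55.2) / 13.3 = -15.1000 / 13.3 = -1.1353.
z_effort = (4.91 − 5.2) / 1.03 = -0.2900 / 1.03 = -0.2816.
z_P − z_E = -1.1353 − (-0.2816) = -0.8537.
E = -0.8537 / √2 = -0.8537 / 1.41421 = -0.6037 ≈ -0.60.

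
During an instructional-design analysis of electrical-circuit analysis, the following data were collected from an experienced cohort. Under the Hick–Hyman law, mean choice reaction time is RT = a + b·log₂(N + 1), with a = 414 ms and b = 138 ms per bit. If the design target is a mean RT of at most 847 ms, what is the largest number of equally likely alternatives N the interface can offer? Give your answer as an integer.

Set 414 + 138·log₂(N + 1) ≤ 847.
log₂(N + 1) ≤ (847 − 414) / 138 = 3.1377.
N + 1 ≤ 2^3.1377 = 8.8012.
N ≤ 7.8012, so the largest integer N is 7.

7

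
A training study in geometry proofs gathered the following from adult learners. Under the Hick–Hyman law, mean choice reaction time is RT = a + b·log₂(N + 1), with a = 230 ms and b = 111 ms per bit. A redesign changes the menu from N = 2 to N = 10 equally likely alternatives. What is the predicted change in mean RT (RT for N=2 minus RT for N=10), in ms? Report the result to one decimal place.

-208.1

RT(2) = 230 + 111·log₂(3) = 230 + 111·1.5850 = 405.9350 ms.
RT(10) = 230 + 111·log₂(11) = 230 + 111·3.4594 = 613.9934 ms.
Difference = 405.9350 − 613.9934 = -208.0584 ≈ -208.1 ms.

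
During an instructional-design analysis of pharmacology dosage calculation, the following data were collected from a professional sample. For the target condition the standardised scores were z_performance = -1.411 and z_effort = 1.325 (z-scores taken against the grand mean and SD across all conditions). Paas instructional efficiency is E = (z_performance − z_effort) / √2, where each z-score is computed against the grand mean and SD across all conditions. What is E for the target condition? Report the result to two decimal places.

-1.93

z_P − z_E = -1.411 − 1.325 = -2.7360.
E = -2.7360 / √2 = -2.7360 / 1.41421 = -1.9346 ≈ -1.93.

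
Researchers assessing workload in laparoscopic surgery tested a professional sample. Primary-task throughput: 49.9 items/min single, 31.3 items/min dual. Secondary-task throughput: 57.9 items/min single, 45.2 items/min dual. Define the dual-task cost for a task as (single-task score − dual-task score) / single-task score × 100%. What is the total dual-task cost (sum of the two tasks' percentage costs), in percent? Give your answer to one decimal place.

59.2

Primary cost = (49.9 − 31.3) / 49.9 × 100% = 37.2745%.
Secondary cost = (57.9 − 45.2) / 57.9 × 100% = 21.9344%.
Total = 37.2745% + 21.9344% = 59.2089% ≈ 59.2%.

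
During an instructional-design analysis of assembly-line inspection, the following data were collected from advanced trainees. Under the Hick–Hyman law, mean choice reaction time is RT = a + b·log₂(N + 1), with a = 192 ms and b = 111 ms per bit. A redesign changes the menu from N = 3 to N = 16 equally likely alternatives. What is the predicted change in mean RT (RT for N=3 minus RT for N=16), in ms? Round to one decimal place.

RT(3) = 192 + 111·log₂(4) = 192 + 111·2.0000 = 414.0000 ms.
RT(16) = 192 + 111·log₂(17) = 192 + 111·4.0875 = 645.7125 ms.
Difference = 414.0000 − 645.7125 = -231.7125 ≈ -231.7 ms.

-231.7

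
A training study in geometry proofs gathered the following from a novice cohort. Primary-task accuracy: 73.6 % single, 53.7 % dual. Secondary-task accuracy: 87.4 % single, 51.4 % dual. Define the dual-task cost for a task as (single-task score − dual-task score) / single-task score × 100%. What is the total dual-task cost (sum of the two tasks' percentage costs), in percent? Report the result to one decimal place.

68.2

Primary cost = (73.6 − 53.7) / 73.6 × 100% = 27.0380%.
Secondary cost = (87.4 − 51.4) / 87.4 × 100% = 41.1899%.
Total = 27.0380% + 41.1899% = 68.2279% ≈ 68.2%.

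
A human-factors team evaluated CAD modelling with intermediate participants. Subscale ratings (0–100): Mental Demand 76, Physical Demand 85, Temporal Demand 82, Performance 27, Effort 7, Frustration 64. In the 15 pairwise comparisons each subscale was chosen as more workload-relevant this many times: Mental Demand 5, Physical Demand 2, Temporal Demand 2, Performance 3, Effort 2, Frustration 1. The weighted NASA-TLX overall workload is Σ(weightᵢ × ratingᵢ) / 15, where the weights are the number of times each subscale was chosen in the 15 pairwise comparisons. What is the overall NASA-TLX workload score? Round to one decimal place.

58.2

The tallies are the weights (they sum to 15).
Weighted sum = 5·76 + 2·85 + 2·82 + 3·27 + 2·7 + 1·64
            = 380 + 170 + 164 + 81 + 14 + 64 = 873.
Overall workload = 873 / 15 = 58.2000 ≈ 58.2.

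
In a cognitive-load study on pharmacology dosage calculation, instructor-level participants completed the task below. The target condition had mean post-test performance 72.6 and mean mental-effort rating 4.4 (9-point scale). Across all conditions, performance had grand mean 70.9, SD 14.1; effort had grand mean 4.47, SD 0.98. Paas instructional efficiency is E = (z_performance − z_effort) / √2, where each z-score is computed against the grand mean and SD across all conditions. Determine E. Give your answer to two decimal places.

0.14

z_performance = (72.6 − 70.9) / 14.1 = 1.7000 / 14.1 = 0.1206.
z_effort = (4.4 − 4.47) / 0.98 = -0.0700 / 0.98 = -0.0714.
z_P − z_E = 0.1206 − (-0.0714) = 0.1920.
E = 0.1920 / √2 = 0.1920 / 1.41421 = 0.1358 ≈ 0.14.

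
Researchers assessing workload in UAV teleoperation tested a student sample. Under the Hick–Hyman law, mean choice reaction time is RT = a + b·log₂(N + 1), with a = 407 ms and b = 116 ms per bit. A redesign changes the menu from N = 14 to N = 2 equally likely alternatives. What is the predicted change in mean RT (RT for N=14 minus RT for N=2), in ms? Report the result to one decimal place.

269.3

RT(14) = 407 + 116·log₂(15) = 407 + 116·3.9069 = 860.2004 ms.
RT(2) = 407 + 116·log₂(3) = 407 + 116·1.5850 = 590.8600 ms.
Difference = 860.2004 − 590.8600 = 269.3404 ≈ 269.3 ms.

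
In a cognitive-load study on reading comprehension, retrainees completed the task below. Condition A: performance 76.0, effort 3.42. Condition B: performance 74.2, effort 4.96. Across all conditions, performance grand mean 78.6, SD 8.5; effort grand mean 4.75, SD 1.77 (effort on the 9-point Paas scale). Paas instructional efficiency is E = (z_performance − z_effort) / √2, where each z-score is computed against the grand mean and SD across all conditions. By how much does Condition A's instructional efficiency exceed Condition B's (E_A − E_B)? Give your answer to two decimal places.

0.76

Condition A: z_P = (76.0 − 78.6)/8.5 = -0.3059; z_E = (3.42 − 4.75)/1.77 = -0.7514; E_A = (-0.3059 − (-0.7514))/√2 = 0.3150.
Condition B: z_P = (74.2 − 78.6)/8.5 = -0.5176; z_E = (4.96 − 4.75)/1.77 = 0.1186; E_B = (-0.5176 − 0.1186)/√2 = -0.4499.
E_A − E_B = 0.3150 − (-0.4499) = 0.7649 ≈ 0.76.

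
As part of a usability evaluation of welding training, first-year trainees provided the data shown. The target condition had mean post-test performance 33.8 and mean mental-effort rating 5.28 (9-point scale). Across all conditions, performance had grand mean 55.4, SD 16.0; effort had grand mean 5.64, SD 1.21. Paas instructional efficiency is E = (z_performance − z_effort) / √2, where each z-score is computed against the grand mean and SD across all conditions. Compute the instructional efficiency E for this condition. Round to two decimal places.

-0.74

z_performance = (33.8 − 55.4) / 16.0 = -21.6000 / 16.0 = -1.3500.
z_effort = (5.28 − 5.64) / 1.21 = -0.3600 / 1.21 = -0.2975.
z_P − z_E = -1.3500 − (-0.2975) = -1.0525.
E = -1.0525 / √2 = -1.0525 / 1.41421 = -0.7442 ≈ -0.74.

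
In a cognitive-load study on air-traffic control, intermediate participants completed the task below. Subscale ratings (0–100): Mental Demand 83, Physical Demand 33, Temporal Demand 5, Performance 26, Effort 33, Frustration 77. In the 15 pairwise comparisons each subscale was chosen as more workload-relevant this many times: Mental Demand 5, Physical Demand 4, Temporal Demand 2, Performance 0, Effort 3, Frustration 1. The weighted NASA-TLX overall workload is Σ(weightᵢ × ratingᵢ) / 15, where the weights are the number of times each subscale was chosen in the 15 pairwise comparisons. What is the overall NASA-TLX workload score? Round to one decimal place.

48.9

The tallies are the weights (they sum to 15).
Weighted sum = 5·83 + 4·33 + 2·5 + 0·26 + 3·33 + 1·77
            = 415 + 132 + 10 + 0 + 99 + 77 = 733.
Overall workload = 733 / 15 = 48.8667 ≈ 48.9.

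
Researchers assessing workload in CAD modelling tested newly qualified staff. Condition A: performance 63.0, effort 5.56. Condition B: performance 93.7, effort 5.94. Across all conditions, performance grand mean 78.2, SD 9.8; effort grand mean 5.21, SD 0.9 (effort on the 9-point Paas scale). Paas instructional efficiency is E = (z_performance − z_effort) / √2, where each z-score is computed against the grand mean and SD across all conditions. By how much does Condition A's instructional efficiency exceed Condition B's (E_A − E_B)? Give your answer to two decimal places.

Condition A: z_P = (63.0 − 78.2)/9.8 = -1.5510; z_E = (5.56 − 5.21)/0.9 = 0.3889; E_A = (-1.5510 − 0.3889)/√2 = -1.3717.
Condition B: z_P = (93.7 − 78.2)/9.8 = 1.5816; z_E = (5.94 − 5.21)/0.9 = 0.8111; E_B = (1.5816 − 0.8111)/√2 = 0.5448.
E_A − E_B = -1.3717 − 0.5448 = -1.9165 ≈ -1.92.

-1.92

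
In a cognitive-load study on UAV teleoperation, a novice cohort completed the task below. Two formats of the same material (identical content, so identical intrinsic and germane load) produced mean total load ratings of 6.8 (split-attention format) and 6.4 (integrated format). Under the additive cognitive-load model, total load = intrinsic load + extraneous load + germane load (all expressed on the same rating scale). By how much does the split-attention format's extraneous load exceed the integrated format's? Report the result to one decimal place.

Intrinsic and germane load are equal across formats, so the difference in total load equals the difference in extraneous load.
Extraneous-load difference = 6.8 − 6.4 = 0.4.

0.4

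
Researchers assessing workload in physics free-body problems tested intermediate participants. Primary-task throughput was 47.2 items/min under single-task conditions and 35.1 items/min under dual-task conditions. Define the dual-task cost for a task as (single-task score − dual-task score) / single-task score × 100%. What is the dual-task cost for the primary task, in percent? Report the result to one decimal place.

Cost = (47.2 − 35.1) / 47.2 × 100%
     = 12.1000 / 47.2 × 100% = 25.6356%.
≈ 25.6%.

25.6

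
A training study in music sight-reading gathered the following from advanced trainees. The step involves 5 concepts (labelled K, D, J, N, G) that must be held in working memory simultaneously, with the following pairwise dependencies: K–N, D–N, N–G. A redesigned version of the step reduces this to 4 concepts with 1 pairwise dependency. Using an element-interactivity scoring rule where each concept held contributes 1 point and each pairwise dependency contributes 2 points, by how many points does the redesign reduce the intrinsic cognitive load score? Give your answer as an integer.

Original: 5 × 1 + 3 × 2 = 5 + 6 = 11.
Redesigned: 4 × 1 + 1 × 2 = 4 + 2 = 6.
Reduction = 11 − 6 = 5.

5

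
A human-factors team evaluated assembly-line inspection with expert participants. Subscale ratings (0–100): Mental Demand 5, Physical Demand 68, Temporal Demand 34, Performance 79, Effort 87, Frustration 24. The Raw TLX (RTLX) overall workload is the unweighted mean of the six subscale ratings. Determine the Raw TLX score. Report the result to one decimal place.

Sum of ratings = 5 + 68 + 34 + 79 + 87 + 24 = 297.
RTLX = 297 / 6 = 49.5000 ≈ 49.5.

49.5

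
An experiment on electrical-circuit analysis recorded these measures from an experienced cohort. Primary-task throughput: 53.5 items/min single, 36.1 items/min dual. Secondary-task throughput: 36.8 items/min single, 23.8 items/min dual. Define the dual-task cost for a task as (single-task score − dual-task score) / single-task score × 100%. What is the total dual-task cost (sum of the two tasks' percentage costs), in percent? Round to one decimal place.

Primary cost = (53.5 − 36.1) / 53.5 × 100% = 32.5234%.
Secondary cost = (36.8 − 23.8) / 36.8 × 100% = 35.3261%.
Total = 32.5234% + 35.3261% = 67.8495% ≈ 67.8%.

67.8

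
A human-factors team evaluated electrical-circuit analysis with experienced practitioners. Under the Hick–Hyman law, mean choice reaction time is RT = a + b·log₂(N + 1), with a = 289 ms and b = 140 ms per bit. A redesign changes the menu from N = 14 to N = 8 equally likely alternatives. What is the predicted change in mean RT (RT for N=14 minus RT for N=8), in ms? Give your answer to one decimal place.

RT(14) = 289 + 140·log₂(15) = 289 + 140·3.9069 = 835.9660 ms.
RT(8) = 289 + 140·log₂(9) = 289 + 140·3.1699 = 732.7860 ms.
Difference = 835.9660 − 732.7860 = 103.1800 ≈ 103.2 ms.

103.2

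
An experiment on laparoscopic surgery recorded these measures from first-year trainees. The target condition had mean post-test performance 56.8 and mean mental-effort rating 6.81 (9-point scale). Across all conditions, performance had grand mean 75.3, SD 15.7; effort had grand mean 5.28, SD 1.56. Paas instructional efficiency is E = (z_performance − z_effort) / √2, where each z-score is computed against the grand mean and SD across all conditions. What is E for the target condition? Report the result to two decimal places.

z_performance = (56.8 − 75.3) / 15.7 = -18.5000 / 15.7 = -1.1783.
z_effort = (6.81 − 5.28) / 1.56 = 1.5300 / 1.56 = 0.9808.
z_P − z_E = -1.1783 − 0.9808 = -2.1591.
E = -2.1591 / √2 = -2.1591 / 1.41421 = -1.5267 ≈ -1.53.

-1.53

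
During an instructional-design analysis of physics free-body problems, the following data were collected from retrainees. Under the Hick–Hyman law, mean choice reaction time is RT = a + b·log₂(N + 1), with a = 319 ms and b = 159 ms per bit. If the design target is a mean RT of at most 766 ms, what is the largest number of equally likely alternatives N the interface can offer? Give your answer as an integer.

Set 319 + 159·log₂(N + 1) ≤ 766.
log₂(N + 1) ≤ (766 − 319) / 159 = 2.8113.
N + 1 ≤ 2^2.8113 = 7.0192.
N ≤ 6.0192, so the largest integer N is 6.

6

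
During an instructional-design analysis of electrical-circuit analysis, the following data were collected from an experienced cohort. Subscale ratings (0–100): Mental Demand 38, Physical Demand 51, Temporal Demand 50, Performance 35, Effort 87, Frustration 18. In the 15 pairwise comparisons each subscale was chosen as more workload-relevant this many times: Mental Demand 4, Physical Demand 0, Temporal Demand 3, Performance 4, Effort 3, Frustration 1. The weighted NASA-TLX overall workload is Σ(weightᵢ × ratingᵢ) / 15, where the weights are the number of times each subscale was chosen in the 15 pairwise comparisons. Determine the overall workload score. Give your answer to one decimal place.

48.1

The tallies are the weights (they sum to 15).
Weighted sum = 4·38 + 0·51 + 3·50 + 4·35 + 3·87 + 1·18
            = 152 + 0 + 150 + 140 + 261 + 18 = 721.
Overall workload = 721 / 15 = 48.0667 ≈ 48.1.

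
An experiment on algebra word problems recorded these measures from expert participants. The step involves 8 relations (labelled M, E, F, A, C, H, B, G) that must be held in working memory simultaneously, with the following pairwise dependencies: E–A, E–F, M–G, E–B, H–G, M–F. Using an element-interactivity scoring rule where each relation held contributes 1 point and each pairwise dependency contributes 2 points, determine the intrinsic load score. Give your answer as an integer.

Count of relations held simultaneously: 8.
Count of pairwise dependencies listed: 6.
Element contribution: 8 × 1 = 8.
Interaction contribution: 6 × 2 = 12.
Intrinsic load = 8 + 12 = 20.

20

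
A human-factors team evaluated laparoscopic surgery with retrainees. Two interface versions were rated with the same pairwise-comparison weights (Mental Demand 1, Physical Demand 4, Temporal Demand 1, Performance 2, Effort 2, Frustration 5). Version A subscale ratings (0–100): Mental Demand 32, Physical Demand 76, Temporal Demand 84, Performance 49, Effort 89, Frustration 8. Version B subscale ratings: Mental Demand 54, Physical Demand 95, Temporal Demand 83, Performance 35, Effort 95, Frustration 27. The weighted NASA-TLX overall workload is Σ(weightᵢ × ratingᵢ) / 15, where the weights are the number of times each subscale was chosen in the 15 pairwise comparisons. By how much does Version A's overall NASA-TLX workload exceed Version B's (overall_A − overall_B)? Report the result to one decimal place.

-11.7

Version A weighted sum = 1·32 + 4·76 + 1·84 + 2·49 + 2·89 + 5·8 = 32 + 304 + 84 + 98 + 178 + 40 = 736; overall_A = 736/15 = 49.0667.
Version B weighted sum = 1·54 + 4·95 + 1·83 + 2·35 + 2·95 + 5·27 = 54 + 380 + 83 + 70 + 190 + 135 = 912; overall_B = 912/15 = 60.8000.
Difference = 49.0667 − 60.8000 = -11.7333 ≈ -11.7.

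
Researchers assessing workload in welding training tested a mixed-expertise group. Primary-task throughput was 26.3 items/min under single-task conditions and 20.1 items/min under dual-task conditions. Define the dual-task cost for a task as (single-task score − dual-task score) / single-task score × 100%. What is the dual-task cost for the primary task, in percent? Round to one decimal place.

Cost = (26.3 − 20.1) / 26.3 × 100%
     = 6.2000 / 26.3 × 100% = 23.5741%.
≈ 23.6%.

23.6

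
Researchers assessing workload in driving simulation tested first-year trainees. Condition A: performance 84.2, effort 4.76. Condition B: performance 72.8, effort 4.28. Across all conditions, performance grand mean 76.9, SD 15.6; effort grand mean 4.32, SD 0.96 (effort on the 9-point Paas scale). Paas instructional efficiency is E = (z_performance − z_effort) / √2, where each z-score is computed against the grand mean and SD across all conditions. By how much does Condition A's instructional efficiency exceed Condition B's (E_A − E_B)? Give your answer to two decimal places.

0.16

Condition A: z_P = (84.2 − 76.9)/15.6 = 0.4679; z_E = (4.76 − 4.32)/0.96 = 0.4583; E_A = (0.4679 − 0.4583)/√2 = 0.0068.
Condition B: z_P = (72.8 − 76.9)/15.6 = -0.2628; z_E = (4.28 − 4.32)/0.96 = -0.0417; E_B = (-0.2628 − (-0.0417))/√2 = -0.1563.
E_A − E_B = 0.0068 − (-0.1563) = 0.1631 ≈ 0.16.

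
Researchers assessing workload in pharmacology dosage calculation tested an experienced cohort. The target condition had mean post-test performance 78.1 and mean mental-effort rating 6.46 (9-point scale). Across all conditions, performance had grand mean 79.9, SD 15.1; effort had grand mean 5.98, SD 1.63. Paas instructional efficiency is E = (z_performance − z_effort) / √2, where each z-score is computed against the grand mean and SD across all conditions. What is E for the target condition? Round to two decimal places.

-0.29

z_performance = (78.1 − 79.9) / 15.1 = -1.8000 / 15.1 = -0.1192.
z_effort = (6.46 − 5.98) / 1.63 = 0.4800 / 1.63 = 0.2945.
z_P − z_E = -0.1192 − 0.2945 = -0.4137.
E = -0.4137 / √2 = -0.4137 / 1.41421 = -0.2925 ≈ -0.29.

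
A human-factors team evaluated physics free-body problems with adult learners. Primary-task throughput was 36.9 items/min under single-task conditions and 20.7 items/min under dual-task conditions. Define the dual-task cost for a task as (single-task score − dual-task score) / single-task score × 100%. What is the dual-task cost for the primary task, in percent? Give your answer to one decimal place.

43.9

Cost = (36.9 − 20.7) / 36.9 × 100%
     = 16.2000 / 36.9 × 100% = 43.9024%.
≈ 43.9%.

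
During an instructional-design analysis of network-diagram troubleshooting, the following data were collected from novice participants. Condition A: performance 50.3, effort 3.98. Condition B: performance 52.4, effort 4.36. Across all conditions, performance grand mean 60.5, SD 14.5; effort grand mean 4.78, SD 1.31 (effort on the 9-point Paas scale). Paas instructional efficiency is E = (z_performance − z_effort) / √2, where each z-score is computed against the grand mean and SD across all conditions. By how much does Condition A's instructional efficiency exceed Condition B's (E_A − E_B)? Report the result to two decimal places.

Condition A: z_P = (50.3 − 60.5)/14.5 = -0.7034; z_E = (3.98 − 4.78)/1.31 = -0.6107; E_A = (-0.7034 − (-0.6107))/√2 = -0.0655.
Condition B: z_P = (52.4 − 60.5)/14.5 = -0.5586; z_E = (4.36 − 4.78)/1.31 = -0.3206; E_B = (-0.5586 − (-0.3206))/√2 = -0.1683.
E_A − E_B = -0.0655 − (-0.1683) = 0.1028 ≈ 0.10.

0.10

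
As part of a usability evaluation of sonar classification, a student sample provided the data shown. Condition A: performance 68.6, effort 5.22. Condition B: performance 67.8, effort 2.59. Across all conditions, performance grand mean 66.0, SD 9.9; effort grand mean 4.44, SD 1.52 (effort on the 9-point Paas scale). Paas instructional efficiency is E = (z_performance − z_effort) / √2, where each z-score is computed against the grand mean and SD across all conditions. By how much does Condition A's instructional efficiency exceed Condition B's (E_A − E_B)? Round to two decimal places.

-1.17

Condition A: z_P = (68.6 − 66.0)/9.9 = 0.2626; z_E = (5.22 − 4.44)/1.52 = 0.5132; E_A = (0.2626 − 0.5132)/√2 = -0.1772.
Condition B: z_P = (67.8 − 66.0)/9.9 = 0.1818; z_E = (2.59 − 4.44)/1.52 = -1.2171; E_B = (0.1818 − (-1.2171))/√2 = 0.9892.
E_A − E_B = -0.1772 − 0.9892 = -1.1664 ≈ -1.17.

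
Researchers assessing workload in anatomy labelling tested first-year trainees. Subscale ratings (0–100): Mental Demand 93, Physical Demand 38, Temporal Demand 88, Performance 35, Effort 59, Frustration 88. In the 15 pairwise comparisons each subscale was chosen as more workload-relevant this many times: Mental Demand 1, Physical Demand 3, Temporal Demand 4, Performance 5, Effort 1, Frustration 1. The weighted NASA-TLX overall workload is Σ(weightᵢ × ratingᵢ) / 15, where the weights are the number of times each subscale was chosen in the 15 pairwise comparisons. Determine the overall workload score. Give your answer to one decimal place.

The tallies are the weights (they sum to 15).
Weighted sum = 1·93 + 3·38 + 4·88 + 5·35 + 1·59 + 1·88
            = 93 + 114 + 352 + 175 + 59 + 88 = 881.
Overall workload = 881 / 15 = 58.7333 ≈ 58.7.

58.7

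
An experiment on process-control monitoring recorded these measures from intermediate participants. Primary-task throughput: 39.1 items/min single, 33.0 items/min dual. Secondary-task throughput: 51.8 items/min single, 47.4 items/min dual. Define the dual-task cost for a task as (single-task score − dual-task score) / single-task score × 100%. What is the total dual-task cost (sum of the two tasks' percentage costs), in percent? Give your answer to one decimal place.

24.1

Primary cost = (39.1 − 33.0) / 39.1 × 100% = 15.6010%.
Secondary cost = (51.8 − 47.4) / 51.8 × 100% = 8.4942%.
Total = 15.6010% + 8.4942% = 24.0952% ≈ 24.1%.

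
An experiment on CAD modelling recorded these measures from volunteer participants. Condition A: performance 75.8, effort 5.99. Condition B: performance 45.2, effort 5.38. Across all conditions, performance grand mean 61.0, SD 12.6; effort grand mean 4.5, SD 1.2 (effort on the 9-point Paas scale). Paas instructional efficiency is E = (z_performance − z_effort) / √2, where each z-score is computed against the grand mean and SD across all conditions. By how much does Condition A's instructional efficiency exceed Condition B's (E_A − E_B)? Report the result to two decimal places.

Condition A: z_P = (75.8 − 61.0)/12.6 = 1.1746; z_E = (5.99 − 4.5)/1.2 = 1.2417; E_A = (1.1746 − 1.2417)/√2 = -0.0474.
Condition B: z_P = (45.2 − 61.0)/12.6 = -1.2540; z_E = (5.38 − 4.5)/1.2 = 0.7333; E_B = (-1.2540 − 0.7333)/√2 = -1.4052.
E_A − E_B = -0.0474 − (-1.4052) = 1.3578 ≈ 1.36.

1.36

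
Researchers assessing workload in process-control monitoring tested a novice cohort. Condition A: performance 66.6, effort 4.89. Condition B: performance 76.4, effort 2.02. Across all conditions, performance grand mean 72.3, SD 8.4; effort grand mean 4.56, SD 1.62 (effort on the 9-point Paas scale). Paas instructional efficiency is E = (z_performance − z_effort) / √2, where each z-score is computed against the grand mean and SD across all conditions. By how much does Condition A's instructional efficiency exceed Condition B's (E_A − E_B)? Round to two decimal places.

-2.08

Condition A: z_P = (66.6 − 72.3)/8.4 = -0.6786; z_E = (4.89 − 4.56)/1.62 = 0.2037; E_A = (-0.6786 − 0.2037)/√2 = -0.6239.
Condition B: z_P = (76.4 − 72.3)/8.4 = 0.4881; z_E = (2.02 − 4.56)/1.62 = -1.5679; E_B = (0.4881 − (-1.5679))/√2 = 1.4538.
E_A − E_B = -0.6239 − 1.4538 = -2.0777 ≈ -2.08.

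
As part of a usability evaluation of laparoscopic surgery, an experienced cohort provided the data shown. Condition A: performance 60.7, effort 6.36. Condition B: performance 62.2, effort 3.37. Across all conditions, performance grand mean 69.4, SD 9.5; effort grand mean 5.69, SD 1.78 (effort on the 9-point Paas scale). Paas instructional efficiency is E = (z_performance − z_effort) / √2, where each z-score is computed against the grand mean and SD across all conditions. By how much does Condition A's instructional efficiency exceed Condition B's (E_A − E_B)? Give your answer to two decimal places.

-1.30

Condition A: z_P = (60.7 − 69.4)/9.5 = -0.9158; z_E = (6.36 − 5.69)/1.78 = 0.3764; E_A = (-0.9158 − 0.3764)/√2 = -0.9137.
Condition B: z_P = (62.2 − 69.4)/9.5 = -0.7579; z_E = (3.37 − 5.69)/1.78 = -1.3034; E_B = (-0.7579 − (-1.3034))/√2 = 0.3857.
E_A − E_B = -0.9137 − 0.3857 = -1.2994 ≈ -1.30.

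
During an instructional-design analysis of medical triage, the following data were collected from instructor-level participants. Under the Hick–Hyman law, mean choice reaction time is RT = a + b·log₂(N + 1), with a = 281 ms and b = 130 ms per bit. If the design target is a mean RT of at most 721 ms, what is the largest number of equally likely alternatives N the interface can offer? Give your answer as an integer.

Set 281 + 130·log₂(N + 1) ≤ 721.
log₂(N + 1) ≤ (721 − 281) / 130 = 3.3846.
N + 1 ≤ 2^3.3846 = 10.4440.
N ≤ 9.4440, so the largest integer N is 9.

9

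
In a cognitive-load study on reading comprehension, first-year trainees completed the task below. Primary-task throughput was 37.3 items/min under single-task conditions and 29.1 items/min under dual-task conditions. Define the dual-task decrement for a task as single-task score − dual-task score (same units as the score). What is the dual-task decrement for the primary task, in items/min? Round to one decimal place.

Decrement = 37.3 − 29.1 = 8.2000 items/min ≈ 8.2 items/min.

8.2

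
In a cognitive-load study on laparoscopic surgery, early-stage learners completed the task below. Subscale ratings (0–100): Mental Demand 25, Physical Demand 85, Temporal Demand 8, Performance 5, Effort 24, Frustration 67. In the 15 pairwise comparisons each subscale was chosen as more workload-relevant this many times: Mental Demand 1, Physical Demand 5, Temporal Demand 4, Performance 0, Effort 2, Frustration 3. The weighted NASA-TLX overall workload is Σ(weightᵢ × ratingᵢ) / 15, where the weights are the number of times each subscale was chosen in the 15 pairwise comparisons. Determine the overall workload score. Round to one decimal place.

The tallies are the weights (they sum to 15).
Weighted sum = 1·25 + 5·85 + 4·8 + 0·5 + 2·24 + 3·67
            = 25 + 425 + 32 + 0 + 48 + 201 = 731.
Overall workload = 731 / 15 = 48.7333 ≈ 48.7.

48.7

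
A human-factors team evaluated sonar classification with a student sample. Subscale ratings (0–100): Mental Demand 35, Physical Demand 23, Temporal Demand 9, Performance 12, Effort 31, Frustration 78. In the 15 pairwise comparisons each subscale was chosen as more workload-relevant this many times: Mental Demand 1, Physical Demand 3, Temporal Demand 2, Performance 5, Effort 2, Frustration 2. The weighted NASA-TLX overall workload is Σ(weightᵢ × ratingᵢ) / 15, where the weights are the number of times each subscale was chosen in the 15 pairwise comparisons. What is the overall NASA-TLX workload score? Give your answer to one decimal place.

26.7

The tallies are the weights (they sum to 15).
Weighted sum = 1·35 + 3·23 + 2·9 + 5·12 + 2·31 + 2·78
            = 35 + 69 + 18 + 60 + 62 + 156 = 400.
Overall workload = 400 / 15 = 26.6667 ≈ 26.7.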